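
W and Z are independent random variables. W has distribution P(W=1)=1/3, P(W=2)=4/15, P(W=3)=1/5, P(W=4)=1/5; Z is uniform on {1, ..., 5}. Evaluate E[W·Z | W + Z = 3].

2

P(W + Z = 3) = 3/25.
Summing WZ·P(x,y) over outcomes with W + Z = 3 gives 6/25.
E[W·Z | W + Z = 3] = (6/25) / (3/25) = 2.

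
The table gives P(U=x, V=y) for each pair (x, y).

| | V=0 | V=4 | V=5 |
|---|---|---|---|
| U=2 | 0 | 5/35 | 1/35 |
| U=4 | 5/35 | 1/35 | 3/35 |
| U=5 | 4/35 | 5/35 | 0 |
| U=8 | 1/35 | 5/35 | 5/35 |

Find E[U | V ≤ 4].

127/26

P(V ≤ 4) = 26/35.
Σ U·P over the event = 2·(5/35) + 4·(5/35) + 4·(1/35) + 5·(4/35) + 5·(5/35) + 8·(1/35) + 8·(5/35) = 127/35.
E[U | V ≤ 4] = (127/35) / (26/35) = 127/26.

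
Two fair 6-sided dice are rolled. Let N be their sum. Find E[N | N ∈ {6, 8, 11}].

23/3

P(N ∈ {6, 8, 11}) = 1/3.
Σ over the event: 6·5/36 + 8·5/36 + 11·1/18 = 23/9.
E[N | N ∈ {6, 8, 11}] = (23/9) / (1/3) = 23/3.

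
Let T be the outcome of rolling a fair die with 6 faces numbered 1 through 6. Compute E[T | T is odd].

Given T is odd, T is equally likely to be any of {1, 3, 5}.
E[T | T is odd] = (1 + 3 + 5) / 3 = 3.

3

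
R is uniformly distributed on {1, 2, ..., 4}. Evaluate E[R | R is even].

Given R is even, R is equally likely to be any of {2, 4}.
E[R | R is even] = (2 + 4) / 2 = 3.

3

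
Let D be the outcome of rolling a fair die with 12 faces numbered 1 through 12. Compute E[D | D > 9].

Given D > 9, D is equally likely to be any of {10, 11, 12}.
E[D | D > 9] = (10 + 11 + 12) / 3 = 11.

11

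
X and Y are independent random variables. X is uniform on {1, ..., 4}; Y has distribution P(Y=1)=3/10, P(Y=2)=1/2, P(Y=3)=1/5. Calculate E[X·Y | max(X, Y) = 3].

P(max(X, Y) = 3) = 7/20.
Summing XY·P(x,y) over outcomes with max(X, Y) = 3 gives 15/8.
E[X·Y | max(X, Y) = 3] = (15/8) / (7/20) = 75/14.

75/14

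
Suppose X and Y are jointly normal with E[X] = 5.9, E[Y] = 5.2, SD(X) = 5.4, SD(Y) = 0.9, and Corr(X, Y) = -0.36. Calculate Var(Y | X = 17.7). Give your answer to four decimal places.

0.7050

For a bivariate normal, Var(Y | X=x) = σ_Y²(1 − ρ²).
Var(Y | X=17.7) = (0.9)²·(1 − (-0.36)²) = 0.81·0.8704 = 0.7050.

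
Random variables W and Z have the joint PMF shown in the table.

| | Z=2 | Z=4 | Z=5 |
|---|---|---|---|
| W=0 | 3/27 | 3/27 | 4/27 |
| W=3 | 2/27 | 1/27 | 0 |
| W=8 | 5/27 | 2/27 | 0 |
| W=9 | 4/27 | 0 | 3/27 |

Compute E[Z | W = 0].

P(W = 0) = 10/27.
Σ Z·P over the event = 2·(3/27) + 4·(3/27) + 5·(4/27) = 38/27.
E[Z | W = 0] = (38/27) / (10/27) = 19/5.

19/5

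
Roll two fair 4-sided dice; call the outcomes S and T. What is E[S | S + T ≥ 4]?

36/13

P(S + T ≥ 4) = 13/16.
Summing S·P(x,y) over outcomes with S + T ≥ 4 gives 9/4.
E[S | S + T ≥ 4] = (9/4) / (13/16) = 36/13.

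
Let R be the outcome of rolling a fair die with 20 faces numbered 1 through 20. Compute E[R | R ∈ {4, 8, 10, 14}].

9

P(R ∈ {4, 8, 10, 14}) = 1/5.
Σ over the event: 4·1/20 + 8·1/20 + 10·1/20 + 14·1/20 = 9/5.
E[R | R ∈ {4, 8, 10, 14}] = (9/5) / (1/5) = 9.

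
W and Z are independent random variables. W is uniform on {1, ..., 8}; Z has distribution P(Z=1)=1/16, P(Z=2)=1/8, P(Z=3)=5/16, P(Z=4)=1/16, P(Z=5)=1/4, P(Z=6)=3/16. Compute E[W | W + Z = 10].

89/15

P(W + Z = 10) = 15/128.
Summing W·P(x,y) over outcomes with W + Z = 10 gives 89/128.
E[W | W + Z = 10] = (89/128) / (15/128) = 89/15.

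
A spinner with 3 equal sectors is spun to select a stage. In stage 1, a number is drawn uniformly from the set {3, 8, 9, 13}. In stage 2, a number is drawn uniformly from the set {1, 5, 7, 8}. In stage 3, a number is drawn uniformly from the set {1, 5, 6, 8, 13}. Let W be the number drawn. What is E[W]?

67/10

E[W | stage 1] = (3+8+9+13)/4 = 33/4.
E[W | stage 2] = (1+5+7+8)/4 = 21/4.
E[W | stage 3] = (1+5+6+8+13)/5 = 33/5.
By the law of total expectation,
E[W] = (1/3)·(33/4) + (1/3)·(21/4) + (1/3)·(33/5) = 67/10.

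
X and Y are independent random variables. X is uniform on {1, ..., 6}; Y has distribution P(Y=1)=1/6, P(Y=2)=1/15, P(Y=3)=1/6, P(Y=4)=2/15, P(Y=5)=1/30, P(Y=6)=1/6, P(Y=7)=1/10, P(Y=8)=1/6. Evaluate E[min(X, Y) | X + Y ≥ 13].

73/13

P(X + Y ≥ 13) = 13/180.
Summing min(X,Y)·P(x,y) over outcomes with X + Y ≥ 13 gives 73/180.
E[min(X, Y) | X + Y ≥ 13] = (73/180) / (13/180) = 73/13.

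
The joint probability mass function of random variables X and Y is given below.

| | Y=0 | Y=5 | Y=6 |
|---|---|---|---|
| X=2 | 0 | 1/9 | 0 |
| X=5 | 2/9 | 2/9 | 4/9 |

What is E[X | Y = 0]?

P(Y = 0) = 2/9.
Σ X·P over the event = 5·(2/9) = 10/9.
E[X | Y = 0] = (10/9) / (2/9) = 5.

5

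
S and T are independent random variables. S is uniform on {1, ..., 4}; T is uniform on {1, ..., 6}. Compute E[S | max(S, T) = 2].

Outcomes with max(S, T) = 2: (1,2), (2,1), (2,2), each with probability 1/24.
E[S | max(S, T) = 2] = (1 + 2 + 2) / 3 = 5/3.

5/3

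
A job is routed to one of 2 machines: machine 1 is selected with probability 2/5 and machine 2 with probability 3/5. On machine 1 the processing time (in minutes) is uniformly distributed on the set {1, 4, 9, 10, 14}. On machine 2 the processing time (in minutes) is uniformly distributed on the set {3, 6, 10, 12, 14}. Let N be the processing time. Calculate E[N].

211/25

E[N | machine 1] = (1+4+9+10+14)/5 = 38/5.
E[N | machine 2] = (3+6+10+12+14)/5 = 9.
By the law of total expectation,
E[N] = (2/5)·(38/5) + (3/5)·(9) = 211/25.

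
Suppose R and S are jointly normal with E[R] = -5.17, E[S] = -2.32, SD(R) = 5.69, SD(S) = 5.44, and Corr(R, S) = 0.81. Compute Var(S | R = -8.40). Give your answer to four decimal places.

Var(S | R=x) = (1 − ρ²)·σ_S².
Var(S | R=-8.40) = (5.44)²·(1 − (0.81)²) = 29.5936·0.3439 = 10.1772.

10.1772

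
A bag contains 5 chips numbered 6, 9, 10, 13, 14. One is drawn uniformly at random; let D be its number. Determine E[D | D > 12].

27/2

P(D > 12) = 2/5.
Σ over the event: 13·1/5 + 14·1/5 = 27/5.
E[D | D > 12] = (27/5) / (2/5) = 27/2.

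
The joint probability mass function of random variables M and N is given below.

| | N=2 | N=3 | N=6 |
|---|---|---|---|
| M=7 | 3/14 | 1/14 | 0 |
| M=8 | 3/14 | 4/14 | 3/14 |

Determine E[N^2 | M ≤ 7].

P(M ≤ 7) = 2/7.
Σ N^2·P over the event = 4·(3/14) + 9·(1/14) = 3/2.
E[N^2 | M ≤ 7] = (3/2) / (2/7) = 21/4.

21/4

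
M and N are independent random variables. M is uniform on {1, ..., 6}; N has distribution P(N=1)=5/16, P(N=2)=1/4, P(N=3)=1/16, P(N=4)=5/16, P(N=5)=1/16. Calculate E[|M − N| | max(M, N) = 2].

9/13

P(max(M, N) = 2) = 13/96.
Summing |M−N|·P(x,y) over outcomes with max(M, N) = 2 gives 3/32.
E[|M − N| | max(M, N) = 2] = (3/32) / (13/96) = 9/13.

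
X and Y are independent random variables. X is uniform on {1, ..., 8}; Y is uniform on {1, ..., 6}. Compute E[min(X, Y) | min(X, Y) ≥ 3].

P(min(X, Y) ≥ 3) = 1/2.
Summing min(X,Y)·P(x,y) over outcomes with min(X, Y) ≥ 3 gives 49/24.
E[min(X, Y) | min(X, Y) ≥ 3] = (49/24) / (1/2) = 49/12.

49/12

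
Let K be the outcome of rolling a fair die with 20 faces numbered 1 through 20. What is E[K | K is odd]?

Given K is odd, K is equally likely to be any of {1, 3, 5, 7, 9, 11, 13, 15, 17, 19}.
E[K | K is odd] = (1 + 3 + 5 + 7 + 9 + 11 + 13 + 15 + 17 + 19) / 10 = 10.

10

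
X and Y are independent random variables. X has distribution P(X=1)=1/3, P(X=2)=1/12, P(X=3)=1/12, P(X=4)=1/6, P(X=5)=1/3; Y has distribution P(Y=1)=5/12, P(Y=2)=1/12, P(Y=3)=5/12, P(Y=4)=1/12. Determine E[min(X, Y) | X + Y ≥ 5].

P(X + Y ≥ 5) = 89/144.
Summing min(X,Y)·P(x,y) over outcomes with X + Y ≥ 5 gives 4/3.
E[min(X, Y) | X + Y ≥ 5] = (4/3) / (89/144) = 192/89.

192/89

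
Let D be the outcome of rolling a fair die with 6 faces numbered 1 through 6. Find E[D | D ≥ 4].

5

Given D ≥ 4, D is equally likely to be any of {4, 5, 6}.
E[D | D ≥ 4] = (4 + 5 + 6) / 3 = 5.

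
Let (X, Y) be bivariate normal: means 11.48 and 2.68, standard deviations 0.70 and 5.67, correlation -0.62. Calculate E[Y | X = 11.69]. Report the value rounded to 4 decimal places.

1.6254

For a bivariate normal, E[Y | X=x] = μ_Y + ρ·(σ_Y/σ_X)·(x − μ_X).
E[Y | X=11.69] = 2.68 + (-0.62)·(5.67/0.70)·(11.69 − (11.48)) = 2.68 + (-5.022)·(0.21) = 1.6254.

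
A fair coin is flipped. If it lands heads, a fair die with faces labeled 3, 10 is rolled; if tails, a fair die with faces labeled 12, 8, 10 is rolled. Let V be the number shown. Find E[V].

33/4

E[V | heads] = (3+10)/2 = 13/2.
E[V | tails] = (12+8+10)/3 = 10.
E[V] = (1/2)·(13/2) + (1/2)·(10) = 33/4.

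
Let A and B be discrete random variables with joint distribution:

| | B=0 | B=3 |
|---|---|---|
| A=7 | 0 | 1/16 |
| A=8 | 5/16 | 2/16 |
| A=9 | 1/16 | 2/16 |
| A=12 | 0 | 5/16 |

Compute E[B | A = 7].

3

P(A = 7) = 1/16.
Σ B·P over the event = 3·(1/16) = 3/16.
E[B | A = 7] = (3/16) / (1/16) = 3.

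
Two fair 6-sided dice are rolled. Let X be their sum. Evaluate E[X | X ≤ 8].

76/13

P(X ≤ 8) = 13/18.
Σ over the event: 2·1/36 + 3·1/18 + 4·1/12 + 5·1/9 + 6·5/36 + 7·1/6 + 8·5/36 = 38/9.
E[X | X ≤ 8] = (38/9) / (13/18) = 76/13.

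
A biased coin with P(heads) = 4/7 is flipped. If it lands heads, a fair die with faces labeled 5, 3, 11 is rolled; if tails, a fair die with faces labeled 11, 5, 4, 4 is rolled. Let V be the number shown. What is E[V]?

E[V | heads] = (5+3+11)/3 = 19/3.
E[V | tails] = (11+5+4+4)/4 = 6.
By the law of total expectation,
E[V] = (4/7)·(19/3) + (3/7)·(6) = 130/21.

130/21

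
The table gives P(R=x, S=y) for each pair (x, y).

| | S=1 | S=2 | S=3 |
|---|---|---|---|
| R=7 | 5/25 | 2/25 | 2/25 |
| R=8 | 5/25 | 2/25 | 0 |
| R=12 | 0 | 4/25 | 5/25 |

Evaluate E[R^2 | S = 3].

818/7

P(S = 3) = 7/25.
Summing R^2·P(R=x,S=y) over the conditioning event gives 818/25.
E[R^2 | S = 3] = (818/25) / (7/25) = 818/7.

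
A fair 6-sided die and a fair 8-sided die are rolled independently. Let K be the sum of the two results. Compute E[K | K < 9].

P(K < 9) = 9/16.
Σ over the event: 2·1/48 + 3·1/24 + 4·1/16 + 5·1/12 + 6·5/48 + 7·1/8 + 8·1/8 = 10/3.
E[K | K < 9] = (10/3) / (9/16) = 160/27.

160/27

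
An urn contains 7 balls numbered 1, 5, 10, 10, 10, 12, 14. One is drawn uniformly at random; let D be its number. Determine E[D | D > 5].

56/5

P(D > 5) = 5/7.
Σ over the event: 10·3/7 + 12·1/7 + 14·1/7 = 8.
E[D | D > 5] = (8) / (5/7) = 56/5.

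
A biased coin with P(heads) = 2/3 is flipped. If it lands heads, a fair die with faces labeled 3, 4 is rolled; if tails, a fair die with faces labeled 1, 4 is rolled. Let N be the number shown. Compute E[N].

E[N | heads] = (3+4)/2 = 7/2.
E[N | tails] = (1+4)/2 = 5/2.
E[N] = (2/3)·(7/2) + (1/3)·(5/2) = 19/6.

19/6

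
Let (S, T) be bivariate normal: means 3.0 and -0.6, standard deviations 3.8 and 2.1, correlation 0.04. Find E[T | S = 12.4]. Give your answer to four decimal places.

-0.3922

E[T | S=x] = μ_T + ρ(σ_T/σ_S)(x − μ_S) for jointly normal variables.
E[T | S=12.4] = -0.6 + (0.04)·(2.1/3.8)·(12.4 − (3.0)) = -0.6 + (0.022105)·(9.4) = -0.3922.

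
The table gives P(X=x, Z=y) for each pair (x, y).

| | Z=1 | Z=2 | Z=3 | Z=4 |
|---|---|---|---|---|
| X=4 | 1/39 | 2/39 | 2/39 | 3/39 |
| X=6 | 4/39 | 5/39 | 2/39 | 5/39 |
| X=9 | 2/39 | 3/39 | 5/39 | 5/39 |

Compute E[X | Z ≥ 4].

P(Z ≥ 4) = 1/3.
Σ X·P over the event = 4·(3/39) + 6·(5/39) + 9·(5/39) = 29/13.
E[X | Z ≥ 4] = (29/13) / (1/3) = 87/13.

87/13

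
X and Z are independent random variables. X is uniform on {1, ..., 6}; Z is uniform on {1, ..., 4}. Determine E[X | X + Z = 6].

P(X + Z = 6) = 1/6.
Summing X·P(x,y) over outcomes with X + Z = 6 gives 7/12.
E[X | X + Z = 6] = (7/12) / (1/6) = 7/2.

7/2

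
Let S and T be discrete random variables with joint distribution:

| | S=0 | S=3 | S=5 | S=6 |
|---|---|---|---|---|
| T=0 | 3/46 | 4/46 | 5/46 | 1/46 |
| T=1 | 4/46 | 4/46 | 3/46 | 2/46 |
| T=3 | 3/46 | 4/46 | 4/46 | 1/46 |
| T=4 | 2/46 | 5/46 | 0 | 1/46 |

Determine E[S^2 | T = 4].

81/8

P(T = 4) = 4/23.
Σ S^2·P over the event = 0·(2/46) + 9·(5/46) + 36·(1/46) = 81/46.
E[S^2 | T = 4] = (81/46) / (4/23) = 81/8.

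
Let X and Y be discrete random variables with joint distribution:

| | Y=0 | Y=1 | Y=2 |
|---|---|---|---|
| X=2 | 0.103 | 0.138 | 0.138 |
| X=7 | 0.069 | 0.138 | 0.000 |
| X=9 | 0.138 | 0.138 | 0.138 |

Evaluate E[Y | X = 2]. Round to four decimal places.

1.0923

P(X = 2) = 0.379.
Σ Y·P over the event = 0·(0.103) + 1·(0.138) + 2·(0.138) = 0.414.
E[Y | X = 2] = (0.414) / (0.379) = 1.0923.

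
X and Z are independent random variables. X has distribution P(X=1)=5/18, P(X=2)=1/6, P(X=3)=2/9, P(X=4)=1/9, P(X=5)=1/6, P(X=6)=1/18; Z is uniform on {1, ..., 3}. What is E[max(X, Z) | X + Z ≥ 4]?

153/41

P(X + Z ≥ 4) = 41/54.
Summing max(X,Z)·P(x,y) over outcomes with X + Z ≥ 4 gives 17/6.
E[max(X, Z) | X + Z ≥ 4] = (17/6) / (41/54) = 153/41.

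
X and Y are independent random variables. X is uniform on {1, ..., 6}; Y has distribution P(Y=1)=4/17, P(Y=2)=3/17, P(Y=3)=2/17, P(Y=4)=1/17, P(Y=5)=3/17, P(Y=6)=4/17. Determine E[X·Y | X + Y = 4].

P(X + Y = 4) = 3/34.
Summing XY·P(x,y) over outcomes with X + Y = 4 gives 5/17.
E[X·Y | X + Y = 4] = (5/17) / (3/34) = 10/3.

10/3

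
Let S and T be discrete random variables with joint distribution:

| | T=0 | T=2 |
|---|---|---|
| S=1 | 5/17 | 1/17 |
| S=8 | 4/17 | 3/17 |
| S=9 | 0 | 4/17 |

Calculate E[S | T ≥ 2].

P(T ≥ 2) = 8/17.
Σ S·P over the event = 1·(1/17) + 8·(3/17) + 9·(4/17) = 61/17.
E[S | T ≥ 2] = (61/17) / (8/17) = 61/8.

61/8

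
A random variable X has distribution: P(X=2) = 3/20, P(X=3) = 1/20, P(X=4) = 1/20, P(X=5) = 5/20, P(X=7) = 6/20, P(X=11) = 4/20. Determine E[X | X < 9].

P(X < 9) = 4/5.
Σ over the event: 2·3/20 + 3·1/20 + 4·1/20 + 5·1/4 + 7·3/10 = 4.
E[X | X < 9] = (4) / (4/5) = 5.

5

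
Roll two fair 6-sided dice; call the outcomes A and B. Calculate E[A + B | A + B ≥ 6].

106/13

P(A + B ≥ 6) = 13/18.
Summing (A+B)·P(x,y) over outcomes with A + B ≥ 6 gives 53/9.
E[A + B | A + B ≥ 6] = (53/9) / (13/18) = 106/13.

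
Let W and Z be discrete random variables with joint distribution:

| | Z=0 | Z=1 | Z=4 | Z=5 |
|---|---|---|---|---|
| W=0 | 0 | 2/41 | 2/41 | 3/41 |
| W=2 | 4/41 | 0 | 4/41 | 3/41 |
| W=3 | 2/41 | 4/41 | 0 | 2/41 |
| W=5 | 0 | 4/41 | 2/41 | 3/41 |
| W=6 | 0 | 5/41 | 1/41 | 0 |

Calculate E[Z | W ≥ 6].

3/2

P(W ≥ 6) = 6/41.
Σ Z·P over the event = 1·(5/41) + 4·(1/41) = 9/41.
E[Z | W ≥ 6] = (9/41) / (6/41) = 3/2.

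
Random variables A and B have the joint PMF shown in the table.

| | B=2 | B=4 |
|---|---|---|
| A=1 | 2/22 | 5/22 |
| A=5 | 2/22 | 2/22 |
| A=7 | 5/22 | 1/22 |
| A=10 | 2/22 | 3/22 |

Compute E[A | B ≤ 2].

67/11

P(B ≤ 2) = 1/2.
Σ A·P over the event = 1·(2/22) + 5·(2/22) + 7·(5/22) + 10·(2/22) = 67/22.
E[A | B ≤ 2] = (67/22) / (1/2) = 67/11.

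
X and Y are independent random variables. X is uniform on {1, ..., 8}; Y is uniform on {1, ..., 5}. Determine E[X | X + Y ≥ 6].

16/3

P(X + Y ≥ 6) = 3/4.
Summing X·P(x,y) over outcomes with X + Y ≥ 6 gives 4.
E[X | X + Y ≥ 6] = (4) / (3/4) = 16/3.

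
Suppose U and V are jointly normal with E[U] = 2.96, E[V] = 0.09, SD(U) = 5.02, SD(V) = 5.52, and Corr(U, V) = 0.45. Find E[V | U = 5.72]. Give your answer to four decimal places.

E[V | U=x] = μ_V + ρ(σ_V/σ_U)(x − μ_U) for jointly normal variables.
E[V | U=5.72] = 0.09 + (0.45)·(5.52/5.02)·(5.72 − (2.96)) = 0.09 + (0.49482)·(2.76) = 1.4557.

1.4557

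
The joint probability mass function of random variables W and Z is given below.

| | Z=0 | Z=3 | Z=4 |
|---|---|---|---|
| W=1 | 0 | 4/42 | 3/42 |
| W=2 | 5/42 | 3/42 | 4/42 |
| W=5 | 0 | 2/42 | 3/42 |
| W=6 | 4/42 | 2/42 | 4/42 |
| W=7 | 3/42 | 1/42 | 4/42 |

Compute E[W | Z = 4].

13/3

P(Z = 4) = 3/7.
Summing W·P(W=x,Z=y) over the conditioning event gives 13/7.
E[W | Z = 4] = (13/7) / (3/7) = 13/3.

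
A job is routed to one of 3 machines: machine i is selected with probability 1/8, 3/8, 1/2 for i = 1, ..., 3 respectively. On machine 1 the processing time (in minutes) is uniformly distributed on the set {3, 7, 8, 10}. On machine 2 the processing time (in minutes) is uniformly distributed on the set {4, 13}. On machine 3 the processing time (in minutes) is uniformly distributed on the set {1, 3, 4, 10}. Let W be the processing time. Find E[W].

101/16

E[W | machine 1] = (3+7+8+10)/4 = 7.
E[W | machine 2] = (4+13)/2 = 17/2.
E[W | machine 3] = (1+3+4+10)/4 = 9/2.
By the law of total expectation,
E[W] = (1/8)·(7) + (3/8)·(17/2) + (1/2)·(9/2) = 101/16.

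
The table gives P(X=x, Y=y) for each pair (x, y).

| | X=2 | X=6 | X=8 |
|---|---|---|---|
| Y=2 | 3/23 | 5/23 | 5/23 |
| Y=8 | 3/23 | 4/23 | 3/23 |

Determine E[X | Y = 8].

27/5

P(Y = 8) = 10/23.
Σ X·P over the event = 2·(3/23) + 6·(4/23) + 8·(3/23) = 54/23.
E[X | Y = 8] = (54/23) / (10/23) = 27/5.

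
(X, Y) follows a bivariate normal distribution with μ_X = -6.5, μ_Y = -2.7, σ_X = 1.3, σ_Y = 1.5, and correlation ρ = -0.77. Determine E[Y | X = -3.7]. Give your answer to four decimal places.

E[Y | X=x] = μ_Y + ρ(σ_Y/σ_X)(x − μ_X) for jointly normal variables.
E[Y | X=-3.7] = -2.7 + (-0.77)·(1.5/1.3)·(-3.7 − (-6.5)) = -2.7 + (-0.88846)·(2.8) = -5.1877.

-5.1877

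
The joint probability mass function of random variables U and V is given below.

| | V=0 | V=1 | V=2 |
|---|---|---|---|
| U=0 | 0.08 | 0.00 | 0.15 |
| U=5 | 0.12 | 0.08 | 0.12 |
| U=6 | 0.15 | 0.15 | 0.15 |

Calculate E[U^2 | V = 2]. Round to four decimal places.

20.0000

P(V = 2) = 0.42.
Σ U^2·P over the event = 0·(0.15) + 25·(0.12) + 36·(0.15) = 8.40.
E[U^2 | V = 2] = (8.40) / (0.42) = 20.0000.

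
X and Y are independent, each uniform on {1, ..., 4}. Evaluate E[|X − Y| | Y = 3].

Outcomes with Y = 3: (1,3), (2,3), (3,3), (4,3), each with probability 1/16.
E[|X − Y| | Y = 3] = (2 + 1 + 0 + 1) / 4 = 1.

1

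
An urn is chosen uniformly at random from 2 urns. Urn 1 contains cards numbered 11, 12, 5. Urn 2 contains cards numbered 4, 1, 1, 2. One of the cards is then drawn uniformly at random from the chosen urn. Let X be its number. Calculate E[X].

17/3

E[X | urn 1] = (11+12+5)/3 = 28/3.
E[X | urn 2] = (4+1+1+2)/4 = 2.
By the law of total expectation,
E[X] = (1/2)·(28/3) + (1/2)·(2) = 17/3.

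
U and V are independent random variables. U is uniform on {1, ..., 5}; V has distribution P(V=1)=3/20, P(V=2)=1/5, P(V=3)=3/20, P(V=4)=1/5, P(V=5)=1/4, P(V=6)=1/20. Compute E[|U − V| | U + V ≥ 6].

P(U + V ≥ 6) = 33/50.
Summing |U−V|·P(x,y) over outcomes with U + V ≥ 6 gives 61/50.
E[|U − V| | U + V ≥ 6] = (61/50) / (33/50) = 61/33.

61/33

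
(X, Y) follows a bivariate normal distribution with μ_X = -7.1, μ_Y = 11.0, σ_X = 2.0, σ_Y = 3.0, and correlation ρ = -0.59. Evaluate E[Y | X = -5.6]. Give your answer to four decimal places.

E[Y | X=x] = μ_Y + ρ(σ_Y/σ_X)(x − μ_X) for jointly normal variables.
E[Y | X=-5.6] = 11.0 + (-0.59)·(3.0/2.0)·(-5.6 − (-7.1)) = 11.0 + (-0.885)·(1.5) = 9.6725.

9.6725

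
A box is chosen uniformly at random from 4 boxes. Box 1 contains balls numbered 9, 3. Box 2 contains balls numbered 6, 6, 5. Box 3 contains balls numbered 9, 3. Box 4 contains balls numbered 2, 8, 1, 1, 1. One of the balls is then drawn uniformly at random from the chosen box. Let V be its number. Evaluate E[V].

76/15

E[V | box 1] = (9+3)/2 = 6.
E[V | box 2] = (6+6+5)/3 = 17/3.
E[V | box 3] = (9+3)/2 = 6.
E[V | box 4] = (2+8+1+1+1)/5 = 13/5.
E[V] = (1/4)·(6) + (1/4)·(17/3) + (1/4)·(6) + (1/4)·(13/5) = 76/15.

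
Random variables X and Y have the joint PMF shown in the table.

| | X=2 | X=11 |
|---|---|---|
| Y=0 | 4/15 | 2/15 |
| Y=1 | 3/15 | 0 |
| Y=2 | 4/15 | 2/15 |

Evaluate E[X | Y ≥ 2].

5

P(Y ≥ 2) = 2/5.
Σ X·P over the event = 2·(4/15) + 11·(2/15) = 2.
E[X | Y ≥ 2] = (2) / (2/5) = 5.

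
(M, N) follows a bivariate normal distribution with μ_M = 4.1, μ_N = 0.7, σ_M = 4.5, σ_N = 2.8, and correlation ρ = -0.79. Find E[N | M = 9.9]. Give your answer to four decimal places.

-2.1510

The regression of N on M has slope ρ·σ_N/σ_M and passes through (μ_M, μ_N).
E[N | M=9.9] = 0.7 + (-0.79)·(2.8/4.5)·(9.9 − (4.1)) = 0.7 + (-0.49156)·(5.8) = -2.1510.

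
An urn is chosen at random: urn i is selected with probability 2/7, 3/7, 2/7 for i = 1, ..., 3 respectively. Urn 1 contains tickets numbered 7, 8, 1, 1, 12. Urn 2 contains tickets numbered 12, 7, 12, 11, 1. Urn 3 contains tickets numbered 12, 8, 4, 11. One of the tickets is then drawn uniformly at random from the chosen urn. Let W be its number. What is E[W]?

549/70

E[W | urn 1] = (7+8+1+1+12)/5 = 29/5.
E[W | urn 2] = (12+7+12+11+1)/5 = 43/5.
E[W | urn 3] = (12+8+4+11)/4 = 35/4.
By the law of total expectation,
E[W] = (2/7)·(29/5) + (3/7)·(43/5) + (2/7)·(35/4) = 549/70.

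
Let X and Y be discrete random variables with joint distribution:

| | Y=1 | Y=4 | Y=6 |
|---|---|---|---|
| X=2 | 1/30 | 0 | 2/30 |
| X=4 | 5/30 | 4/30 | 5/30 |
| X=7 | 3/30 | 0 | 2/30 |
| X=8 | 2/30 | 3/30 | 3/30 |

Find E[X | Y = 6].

31/6

P(Y = 6) = 2/5.
Σ X·P over the event = 2·(2/30) + 4·(5/30) + 7·(2/30) + 8·(3/30) = 31/15.
E[X | Y = 6] = (31/15) / (2/5) = 31/6.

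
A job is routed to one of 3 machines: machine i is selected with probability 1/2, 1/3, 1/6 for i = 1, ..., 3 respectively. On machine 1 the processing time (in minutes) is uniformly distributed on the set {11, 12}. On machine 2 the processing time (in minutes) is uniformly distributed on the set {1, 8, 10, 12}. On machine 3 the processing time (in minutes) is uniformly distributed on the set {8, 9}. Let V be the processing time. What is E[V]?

39/4

E[V | machine 1] = (11+12)/2 = 23/2.
E[V | machine 2] = (1+8+10+12)/4 = 31/4.
E[V | machine 3] = (8+9)/2 = 17/2.
By the law of total expectation,
E[V] = (1/2)·(23/2) + (1/3)·(31/4) + (1/6)·(17/2) = 39/4.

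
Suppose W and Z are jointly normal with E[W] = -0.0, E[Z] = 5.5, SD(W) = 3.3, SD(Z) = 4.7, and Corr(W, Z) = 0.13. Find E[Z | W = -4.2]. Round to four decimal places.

4.7224

For a bivariate normal, E[Z | W=x] = μ_Z + ρ·(σ_Z/σ_W)·(x − μ_W).
E[Z | W=-4.2] = 5.5 + (0.13)·(4.7/3.3)·(-4.2 − (-0.0)) = 5.5 + (0.18515)·(-4.2) = 4.7224.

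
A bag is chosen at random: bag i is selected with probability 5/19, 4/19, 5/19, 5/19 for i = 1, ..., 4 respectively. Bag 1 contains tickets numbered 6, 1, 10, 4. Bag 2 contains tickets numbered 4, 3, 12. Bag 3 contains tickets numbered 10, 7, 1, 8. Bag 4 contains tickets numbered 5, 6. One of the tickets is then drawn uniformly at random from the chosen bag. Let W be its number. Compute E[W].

E[W | bag 1] = (6+1+10+4)/4 = 21/4.
E[W | bag 2] = (4+3+12)/3 = 19/3.
E[W | bag 3] = (10+7+1+8)/4 = 13/2.
E[W | bag 4] = (5+6)/2 = 11/2.
By the law of total expectation,
E[W] = (5/19)·(21/4) + (4/19)·(19/3) + (5/19)·(13/2) + (5/19)·(11/2) = 1339/228.

1339/228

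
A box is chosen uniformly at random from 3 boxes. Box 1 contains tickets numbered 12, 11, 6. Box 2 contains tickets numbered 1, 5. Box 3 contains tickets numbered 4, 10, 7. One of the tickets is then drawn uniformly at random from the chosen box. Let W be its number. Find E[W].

59/9

E[W | box 1] = (12+11+6)/3 = 29/3.
E[W | box 2] = (1+5)/2 = 3.
E[W | box 3] = (4+10+7)/3 = 7.
By the law of total expectation,
E[W] = (1/3)·(29/3) + (1/3)·(3) + (1/3)·(7) = 59/9.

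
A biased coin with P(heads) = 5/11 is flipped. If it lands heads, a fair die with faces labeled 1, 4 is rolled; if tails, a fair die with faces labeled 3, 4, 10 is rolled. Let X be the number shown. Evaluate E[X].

E[X | heads] = (1+4)/2 = 5/2.
E[X | tails] = (3+4+10)/3 = 17/3.
E[X] = (5/11)·(5/2) + (6/11)·(17/3) = 93/22.

93/22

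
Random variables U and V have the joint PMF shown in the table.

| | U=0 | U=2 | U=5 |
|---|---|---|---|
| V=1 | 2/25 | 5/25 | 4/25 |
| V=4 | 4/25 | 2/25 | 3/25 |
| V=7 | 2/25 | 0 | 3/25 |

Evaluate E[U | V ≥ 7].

3

P(V ≥ 7) = 1/5.
Σ U·P over the event = 0·(2/25) + 5·(3/25) = 3/5.
E[U | V ≥ 7] = (3/5) / (1/5) = 3.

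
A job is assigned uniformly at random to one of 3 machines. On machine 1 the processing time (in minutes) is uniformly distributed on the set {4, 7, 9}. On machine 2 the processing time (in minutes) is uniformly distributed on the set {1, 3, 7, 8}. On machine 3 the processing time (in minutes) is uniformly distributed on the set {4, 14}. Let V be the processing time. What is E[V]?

245/36

E[V | machine 1] = (4+7+9)/3 = 20/3.
E[V | machine 2] = (1+3+7+8)/4 = 19/4.
E[V | machine 3] = (4+14)/2 = 9.
By the law of total expectation,
E[V] = (1/3)·(20/3) + (1/3)·(19/4) + (1/3)·(9) = 245/36.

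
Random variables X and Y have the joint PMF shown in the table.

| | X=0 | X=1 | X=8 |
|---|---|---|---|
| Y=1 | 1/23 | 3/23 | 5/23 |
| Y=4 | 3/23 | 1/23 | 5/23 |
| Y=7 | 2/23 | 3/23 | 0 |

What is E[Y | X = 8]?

5/2

P(X = 8) = 10/23.
Summing Y·P(X=x,Y=y) over the conditioning event gives 25/23.
E[Y | X = 8] = (25/23) / (10/23) = 5/2.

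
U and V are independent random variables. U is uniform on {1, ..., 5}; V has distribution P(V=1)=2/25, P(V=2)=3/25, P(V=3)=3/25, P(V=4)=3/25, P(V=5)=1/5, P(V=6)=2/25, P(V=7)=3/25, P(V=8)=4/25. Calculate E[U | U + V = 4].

15/8

P(U + V = 4) = 8/125.
Summing U·P(x,y) over outcomes with U + V = 4 gives 3/25.
E[U | U + V = 4] = (3/25) / (8/125) = 15/8.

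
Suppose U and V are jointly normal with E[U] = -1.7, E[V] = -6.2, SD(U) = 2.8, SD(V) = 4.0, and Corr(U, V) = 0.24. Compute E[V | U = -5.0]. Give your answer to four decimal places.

The regression of V on U has slope ρ·σ_V/σ_U and passes through (μ_U, μ_V).
E[V | U=-5.0] = -6.2 + (0.24)·(4.0/2.8)·(-5.0 − (-1.7)) = -6.2 + (0.34286)·(-3.3) = -7.3314.

-7.3314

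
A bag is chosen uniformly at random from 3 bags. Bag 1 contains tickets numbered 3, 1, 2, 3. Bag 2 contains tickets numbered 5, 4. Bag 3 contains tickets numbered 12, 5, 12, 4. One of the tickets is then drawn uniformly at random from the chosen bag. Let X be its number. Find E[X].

E[X | bag 1] = (3+1+2+3)/4 = 9/4.
E[X | bag 2] = (5+4)/2 = 9/2.
E[X | bag 3] = (12+5+12+4)/4 = 33/4.
By the law of total expectation,
E[X] = (1/3)·(9/4) + (1/3)·(9/2) + (1/3)·(33/4) = 5.

5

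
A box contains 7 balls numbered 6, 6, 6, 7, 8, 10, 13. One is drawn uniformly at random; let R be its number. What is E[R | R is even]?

36/5

P(R is even) = 5/7.
Σ over the event: 6·3/7 + 8·1/7 + 10·1/7 = 36/7.
E[R | R is even] = (36/7) / (5/7) = 36/5.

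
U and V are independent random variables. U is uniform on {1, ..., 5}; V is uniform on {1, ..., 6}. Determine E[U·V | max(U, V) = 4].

64/7

Outcomes with max(U, V) = 4: (1,4), (2,4), (3,4), (4,1), (4,2), (4,3), (4,4), each with probability 1/30.
E[U·V | max(U, V) = 4] = (4 + 8 + 12 + 4 + 8 + 12 + 16) / 7 = 64/7.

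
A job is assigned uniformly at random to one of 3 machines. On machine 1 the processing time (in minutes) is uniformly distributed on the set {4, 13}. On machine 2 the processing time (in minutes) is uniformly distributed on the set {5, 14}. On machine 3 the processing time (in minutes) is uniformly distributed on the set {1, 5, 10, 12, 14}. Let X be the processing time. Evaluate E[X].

E[X | machine 1] = (4+13)/2 = 17/2.
E[X | machine 2] = (5+14)/2 = 19/2.
E[X | machine 3] = (1+5+10+12+14)/5 = 42/5.
E[X] = (1/3)·(17/2) + (1/3)·(19/2) + (1/3)·(42/5) = 44/5.

44/5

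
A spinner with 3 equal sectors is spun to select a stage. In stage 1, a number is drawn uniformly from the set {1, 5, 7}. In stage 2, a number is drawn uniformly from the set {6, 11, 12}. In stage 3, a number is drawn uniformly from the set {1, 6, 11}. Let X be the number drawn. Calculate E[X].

20/3

E[X | stage 1] = (1+5+7)/3 = 13/3.
E[X | stage 2] = (6+11+12)/3 = 29/3.
E[X | stage 3] = (1+6+11)/3 = 6.
By the law of total expectation,
E[X] = (1/3)·(13/3) + (1/3)·(29/3) + (1/3)·(6) = 20/3.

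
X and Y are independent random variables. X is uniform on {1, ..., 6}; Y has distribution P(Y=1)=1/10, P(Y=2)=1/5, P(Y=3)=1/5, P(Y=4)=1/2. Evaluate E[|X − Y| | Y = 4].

3/2

P(Y = 4) = 1/2.
Summing |X−Y|·P(x,y) over outcomes with Y = 4 gives 3/4.
E[|X − Y| | Y = 4] = (3/4) / (1/2) = 3/2.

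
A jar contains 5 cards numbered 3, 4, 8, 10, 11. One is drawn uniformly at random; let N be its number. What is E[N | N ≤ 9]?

5

P(N ≤ 9) = 3/5.
Σ over the event: 3·1/5 + 4·1/5 + 8·1/5 = 3.
E[N | N ≤ 9] = (3) / (3/5) = 5.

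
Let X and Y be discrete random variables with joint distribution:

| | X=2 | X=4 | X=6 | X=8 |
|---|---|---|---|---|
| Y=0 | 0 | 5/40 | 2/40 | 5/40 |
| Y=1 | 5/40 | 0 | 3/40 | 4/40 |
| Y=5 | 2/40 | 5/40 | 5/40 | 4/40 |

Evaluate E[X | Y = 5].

P(Y = 5) = 2/5.
Σ X·P over the event = 2·(2/40) + 4·(5/40) + 6·(5/40) + 8·(4/40) = 43/20.
E[X | Y = 5] = (43/20) / (2/5) = 43/8.

43/8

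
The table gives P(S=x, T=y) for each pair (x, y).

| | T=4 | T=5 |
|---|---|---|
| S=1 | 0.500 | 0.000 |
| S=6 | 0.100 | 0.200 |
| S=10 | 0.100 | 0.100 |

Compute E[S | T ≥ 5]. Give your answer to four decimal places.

P(T ≥ 5) = 0.300.
Σ S·P over the event = 6·(0.200) + 10·(0.100) = 2.200.
E[S | T ≥ 5] = (2.200) / (0.300) = 7.3333.

7.3333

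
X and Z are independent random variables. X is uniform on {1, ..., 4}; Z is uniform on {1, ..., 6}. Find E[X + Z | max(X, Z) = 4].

44/7

Outcomes with max(X, Z) = 4: (1,4), (2,4), (3,4), (4,1), (4,2), (4,3), (4,4), each with probability 1/24.
E[X + Z | max(X, Z) = 4] = (5 + 6 + 7 + 5 + 6 + 7 + 8) / 7 = 44/7.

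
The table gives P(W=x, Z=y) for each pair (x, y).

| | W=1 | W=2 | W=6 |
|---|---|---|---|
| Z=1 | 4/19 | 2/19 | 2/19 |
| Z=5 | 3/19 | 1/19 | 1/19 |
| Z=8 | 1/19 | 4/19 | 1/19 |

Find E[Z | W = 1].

P(W = 1) = 8/19.
Σ Z·P over the event = 1·(4/19) + 5·(3/19) + 8·(1/19) = 27/19.
E[Z | W = 1] = (27/19) / (8/19) = 27/8.

27/8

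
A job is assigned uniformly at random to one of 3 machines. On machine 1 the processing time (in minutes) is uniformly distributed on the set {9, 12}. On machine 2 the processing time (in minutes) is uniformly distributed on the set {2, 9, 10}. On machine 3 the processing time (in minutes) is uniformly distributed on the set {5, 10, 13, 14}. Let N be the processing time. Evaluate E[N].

E[N | machine 1] = (9+12)/2 = 21/2.
E[N | machine 2] = (2+9+10)/3 = 7.
E[N | machine 3] = (5+10+13+14)/4 = 21/2.
By the law of total expectation,
E[N] = (1/3)·(21/2) + (1/3)·(7) + (1/3)·(21/2) = 28/3.

28/3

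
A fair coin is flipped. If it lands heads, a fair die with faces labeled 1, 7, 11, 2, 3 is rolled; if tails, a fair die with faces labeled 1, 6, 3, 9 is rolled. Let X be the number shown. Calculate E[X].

E[X | heads] = (1+7+11+2+3)/5 = 24/5.
E[X | tails] = (1+6+3+9)/4 = 19/4.
By the law of total expectation,
E[X] = (1/2)·(24/5) + (1/2)·(19/4) = 191/40.

191/40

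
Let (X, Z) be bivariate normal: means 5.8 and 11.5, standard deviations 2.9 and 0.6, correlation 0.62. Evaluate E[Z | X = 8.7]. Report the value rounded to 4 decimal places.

The regression of Z on X has slope ρ·σ_Z/σ_X and passes through (μ_X, μ_Z).
E[Z | X=8.7] = 11.5 + (0.62)·(0.6/2.9)·(8.7 − (5.8)) = 11.5 + (0.12828)·(2.9) = 11.8720.

11.8720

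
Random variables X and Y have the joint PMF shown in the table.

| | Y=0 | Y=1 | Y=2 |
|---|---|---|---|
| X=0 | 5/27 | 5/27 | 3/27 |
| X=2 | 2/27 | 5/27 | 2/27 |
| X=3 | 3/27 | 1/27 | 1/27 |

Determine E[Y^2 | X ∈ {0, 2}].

P(X ∈ {0, 2}) = 22/27.
Σ Y^2·P over the event = 0·(5/27) + 1·(5/27) + 4·(3/27) + 0·(2/27) + 1·(5/27) + 4·(2/27) = 10/9.
E[Y^2 | X ∈ {0, 2}] = (10/9) / (22/27) = 15/11.

15/11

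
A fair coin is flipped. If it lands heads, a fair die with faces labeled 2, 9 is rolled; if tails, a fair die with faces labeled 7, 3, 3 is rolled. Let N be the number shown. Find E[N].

59/12

E[N | heads] = (2+9)/2 = 11/2.
E[N | tails] = (7+3+3)/3 = 13/3.
E[N] = (1/2)·(11/2) + (1/2)·(13/3) = 59/12.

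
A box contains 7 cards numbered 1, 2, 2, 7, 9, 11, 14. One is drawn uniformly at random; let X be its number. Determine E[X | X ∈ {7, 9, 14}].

P(X ∈ {7, 9, 14}) = 3/7.
Σ over the event: 7·1/7 + 9·1/7 + 14·1/7 = 30/7.
E[X | X ∈ {7, 9, 14}] = (30/7) / (3/7) = 10.

10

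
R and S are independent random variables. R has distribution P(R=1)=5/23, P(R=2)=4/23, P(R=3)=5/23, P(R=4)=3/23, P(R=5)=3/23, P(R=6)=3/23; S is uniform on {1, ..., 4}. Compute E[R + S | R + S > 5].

P(R + S > 5) = 47/92.
Summing (R+S)·P(x,y) over outcomes with R + S > 5 gives 86/23.
E[R + S | R + S > 5] = (86/23) / (47/92) = 344/47.

344/47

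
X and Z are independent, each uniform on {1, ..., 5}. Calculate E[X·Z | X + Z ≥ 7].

31/2

Outcomes with X + Z ≥ 7: (2,5), (3,4), (3,5), (4,3), (4,4), (4,5), (5,2), (5,3), (5,4), (5,5), each with probability 1/25.
E[X·Z | X + Z ≥ 7] = (10 + 12 + 15 + 12 + 16 + 20 + 10 + 15 + 20 + 25) / 10 = 31/2.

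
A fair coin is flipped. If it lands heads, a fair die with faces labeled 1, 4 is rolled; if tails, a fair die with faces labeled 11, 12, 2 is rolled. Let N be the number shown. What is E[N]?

65/12

E[N | heads] = (1+4)/2 = 5/2.
E[N | tails] = (11+12+2)/3 = 25/3.
E[N] = (1/2)·(5/2) + (1/2)·(25/3) = 65/12.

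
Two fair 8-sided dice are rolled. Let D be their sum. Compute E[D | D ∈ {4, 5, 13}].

P(D ∈ {4, 5, 13}) = 11/64.
Σ over the event: 4·3/64 + 5·1/16 + 13·1/16 = 21/16.
E[D | D ∈ {4, 5, 13}] = (21/16) / (11/64) = 84/11.

84/11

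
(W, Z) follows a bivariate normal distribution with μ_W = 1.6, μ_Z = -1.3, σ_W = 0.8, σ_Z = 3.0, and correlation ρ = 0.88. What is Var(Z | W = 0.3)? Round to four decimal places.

2.0304

Var(Z | W=x) = (1 − ρ²)·σ_Z².
Var(Z | W=0.3) = (3.0)²·(1 − (0.88)²) = 9·0.2256 = 2.0304.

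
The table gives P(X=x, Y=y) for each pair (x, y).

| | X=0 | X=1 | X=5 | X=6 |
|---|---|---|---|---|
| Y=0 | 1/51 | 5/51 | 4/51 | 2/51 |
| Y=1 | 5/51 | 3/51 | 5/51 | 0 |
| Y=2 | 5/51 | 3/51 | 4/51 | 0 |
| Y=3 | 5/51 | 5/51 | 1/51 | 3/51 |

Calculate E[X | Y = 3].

P(Y = 3) = 14/51.
Σ X·P over the event = 0·(5/51) + 1·(5/51) + 5·(1/51) + 6·(3/51) = 28/51.
E[X | Y = 3] = (28/51) / (14/51) = 2.

2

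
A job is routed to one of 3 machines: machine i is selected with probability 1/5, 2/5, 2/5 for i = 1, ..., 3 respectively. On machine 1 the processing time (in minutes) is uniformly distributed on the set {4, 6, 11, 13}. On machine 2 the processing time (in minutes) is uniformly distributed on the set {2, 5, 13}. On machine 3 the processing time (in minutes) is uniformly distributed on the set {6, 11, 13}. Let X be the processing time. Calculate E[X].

251/30

E[X | machine 1] = (4+6+11+13)/4 = 17/2.
E[X | machine 2] = (2+5+13)/3 = 20/3.
E[X | machine 3] = (6+11+13)/3 = 10.
E[X] = (1/5)·(17/2) + (2/5)·(20/3) + (2/5)·(10) = 251/30.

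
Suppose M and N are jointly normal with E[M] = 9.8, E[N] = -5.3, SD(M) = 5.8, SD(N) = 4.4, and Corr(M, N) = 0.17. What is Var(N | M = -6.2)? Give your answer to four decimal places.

The conditional variance in a bivariate normal is σ_N²(1 − ρ²), independent of x.
Var(N | M=-6.2) = (4.4)²·(1 − (0.17)²) = 19.36·0.9711 = 18.8005.

18.8005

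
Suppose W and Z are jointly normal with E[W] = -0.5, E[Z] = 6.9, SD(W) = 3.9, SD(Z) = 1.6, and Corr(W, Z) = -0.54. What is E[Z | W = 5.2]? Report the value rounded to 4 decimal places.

For a bivariate normal, E[Z | W=x] = μ_Z + ρ·(σ_Z/σ_W)·(x − μ_W).
E[Z | W=5.2] = 6.9 + (-0.54)·(1.6/3.9)·(5.2 − (-0.5)) = 6.9 + (-0.22154)·(5.7) = 5.6372.

5.6372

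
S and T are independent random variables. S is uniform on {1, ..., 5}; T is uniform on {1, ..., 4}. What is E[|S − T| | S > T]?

2

Outcomes with S > T: (2,1), (3,1), (3,2), (4,1), (4,2), (4,3), (5,1), (5,2), (5,3), (5,4), each with probability 1/20.
E[|S − T| | S > T] = (1 + 2 + 1 + 3 + 2 + 1 + 4 + 3 + 2 + 1) / 10 = 2.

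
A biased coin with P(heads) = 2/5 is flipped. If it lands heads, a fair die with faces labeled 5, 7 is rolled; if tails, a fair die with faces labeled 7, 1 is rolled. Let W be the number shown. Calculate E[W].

24/5

E[W | heads] = (5+7)/2 = 6.
E[W | tails] = (7+1)/2 = 4.
E[W] = (2/5)·(6) + (3/5)·(4) = 24/5.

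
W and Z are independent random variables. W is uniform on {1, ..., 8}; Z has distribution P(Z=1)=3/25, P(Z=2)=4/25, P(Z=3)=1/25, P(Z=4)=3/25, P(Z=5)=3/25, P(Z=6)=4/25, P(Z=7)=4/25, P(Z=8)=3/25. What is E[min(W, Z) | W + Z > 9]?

451/92

P(W + Z > 9) = 23/50.
Summing min(W,Z)·P(x,y) over outcomes with W + Z > 9 gives 451/200.
E[min(W, Z) | W + Z > 9] = (451/200) / (23/50) = 451/92.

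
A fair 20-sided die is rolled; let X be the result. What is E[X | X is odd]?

10

Given X is odd, X is equally likely to be any of {1, 3, 5, 7, 9, 11, 13, 15, 17, 19}.
E[X | X is odd] = (1 + 3 + 5 + 7 + 9 + 11 + 13 + 15 + 17 + 19) / 10 = 10.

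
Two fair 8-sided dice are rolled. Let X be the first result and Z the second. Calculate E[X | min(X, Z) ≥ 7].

15/2

Outcomes with min(X, Z) ≥ 7: (7,7), (7,8), (8,7), (8,8), each with probability 1/64.
E[X | min(X, Z) ≥ 7] = (7 + 7 + 8 + 8) / 4 = 15/2.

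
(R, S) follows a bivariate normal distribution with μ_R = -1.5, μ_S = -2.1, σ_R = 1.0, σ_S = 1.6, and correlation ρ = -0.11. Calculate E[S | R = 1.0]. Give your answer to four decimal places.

-2.5400

E[S | R=x] = μ_S + ρ(σ_S/σ_R)(x − μ_R) for jointly normal variables.
E[S | R=1.0] = -2.1 + (-0.11)·(1.6/1.0)·(1.0 − (-1.5)) = -2.1 + (-0.176)·(2.5) = -2.5400.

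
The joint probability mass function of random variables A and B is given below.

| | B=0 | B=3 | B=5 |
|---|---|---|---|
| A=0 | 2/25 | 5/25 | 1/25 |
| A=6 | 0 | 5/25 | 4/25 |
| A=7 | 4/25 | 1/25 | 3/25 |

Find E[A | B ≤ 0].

P(B ≤ 0) = 6/25.
Σ A·P over the event = 0·(2/25) + 7·(4/25) = 28/25.
E[A | B ≤ 0] = (28/25) / (6/25) = 14/3.

14/3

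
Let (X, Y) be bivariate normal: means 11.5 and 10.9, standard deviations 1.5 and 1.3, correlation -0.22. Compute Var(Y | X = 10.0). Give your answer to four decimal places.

Var(Y | X=x) = (1 − ρ²)·σ_Y².
Var(Y | X=10.0) = (1.3)²·(1 − (-0.22)²) = 1.69·0.9516 = 1.6082.

1.6082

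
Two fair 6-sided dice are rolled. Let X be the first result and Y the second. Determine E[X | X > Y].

P(X > Y) = 5/12.
Summing X·P(x,y) over outcomes with X > Y gives 35/18.
E[X | X > Y] = (35/18) / (5/12) = 14/3.

14/3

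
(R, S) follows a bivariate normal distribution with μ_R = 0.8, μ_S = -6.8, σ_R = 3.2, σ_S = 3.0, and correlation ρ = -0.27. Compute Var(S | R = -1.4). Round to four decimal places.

For a bivariate normal, Var(S | R=x) = σ_S²(1 − ρ²).
Var(S | R=-1.4) = (3.0)²·(1 − (-0.27)²) = 9·0.9271 = 8.3439.

8.3439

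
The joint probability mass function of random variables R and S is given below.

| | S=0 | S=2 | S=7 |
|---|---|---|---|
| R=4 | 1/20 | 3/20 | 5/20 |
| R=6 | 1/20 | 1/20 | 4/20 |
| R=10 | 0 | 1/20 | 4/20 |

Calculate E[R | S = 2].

28/5

P(S = 2) = 1/4.
Σ R·P over the event = 4·(3/20) + 6·(1/20) + 10·(1/20) = 7/5.
E[R | S = 2] = (7/5) / (1/4) = 28/5.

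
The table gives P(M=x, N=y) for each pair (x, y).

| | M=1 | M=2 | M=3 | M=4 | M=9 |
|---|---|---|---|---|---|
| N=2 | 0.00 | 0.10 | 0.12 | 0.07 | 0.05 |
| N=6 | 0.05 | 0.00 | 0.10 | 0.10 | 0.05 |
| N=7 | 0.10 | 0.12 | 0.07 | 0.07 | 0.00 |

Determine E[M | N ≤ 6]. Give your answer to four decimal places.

3.8906

P(N ≤ 6) = 0.64.
Σ M·P over the event = 1·(0.05) + 2·(0.10) + 3·(0.12) + 3·(0.10) + 4·(0.07) + 4·(0.10) + 9·(0.05) + 9·(0.05) = 2.49.
E[M | N ≤ 6] = (2.49) / (0.64) = 3.8906.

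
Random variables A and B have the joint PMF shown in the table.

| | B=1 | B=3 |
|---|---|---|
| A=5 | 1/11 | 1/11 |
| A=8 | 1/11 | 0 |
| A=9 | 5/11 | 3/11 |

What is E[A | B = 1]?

58/7

P(B = 1) = 7/11.
Σ A·P over the event = 5·(1/11) + 8·(1/11) + 9·(5/11) = 58/11.
E[A | B = 1] = (58/11) / (7/11) = 58/7.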